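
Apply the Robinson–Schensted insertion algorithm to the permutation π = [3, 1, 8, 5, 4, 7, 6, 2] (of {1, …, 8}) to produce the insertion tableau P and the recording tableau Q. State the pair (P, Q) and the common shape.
P = [1, 2, 6] / [3, 4, 7] / [5] / [8];  Q = [1, 3, 6] / [2, 4, 7] / [5] / [8];  common shape = (3, 3, 1, 1)

Row-insert the values π_1, π_2, … into P one at a time, bumping the leftmost entry strictly greater than the inserted value down to the next row. The recording tableau Q records, in position (i, j), the step at which that cell was added to P.
  Insert 3 (step 1): P = [3];  Q = [1]
  Insert 1 (step 2): P = [1] / [3];  Q = [1] / [2]
  Insert 8 (step 3): P = [1, 8] / [3];  Q = [1, 3] / [2]
  Insert 5 (step 4): P = [1, 5] / [3, 8];  Q = [1, 3] / [2, 4]
  Insert 4 (step 5): P = [1, 4] / [3, 5] / [8];  Q = [1, 3] / [2, 4] / [5]
  Insert 7 (step 6): P = [1, 4, 7] / [3, 5] / [8];  Q = [1, 3, 6] / [2, 4] / [5]
  Insert 6 (step 7): P = [1, 4, 6] / [3, 5, 7] / [8];  Q = [1, 3, 6] / [2, 4, 7] / [5]
  Insert 2 (step 8): P = [1, 2, 6] / [3, 4, 7] / [5] / [8];  Q = [1, 3, 6] / [2, 4, 7] / [5] / [8]
Final shape: (3, 3, 1, 1).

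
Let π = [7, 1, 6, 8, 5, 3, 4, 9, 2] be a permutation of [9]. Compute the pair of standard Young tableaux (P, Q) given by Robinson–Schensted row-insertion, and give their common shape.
P = [1, 2, 4, 9] / [3, 8] / [5] / [6] / [7];  Q = [1, 3, 4, 8] / [2, 7] / [5] / [6] / [9];  common shape = (4, 2, 1, 1, 1)

Row-insert the values π_1, π_2, … into P one at a time, bumping the leftmost entry strictly greater than the inserted value down to the next row. The recording tableau Q records, in position (i, j), the step at which that cell was added to P.
  Insert 7 (step 1): P = [7];  Q = [1]
  Insert 1 (step 2): P = [1] / [7];  Q = [1] / [2]
  Insert 6 (step 3): P = [1, 6] / [7];  Q = [1, 3] / [2]
  Insert 8 (step 4): P = [1, 6, 8] / [7];  Q = [1, 3, 4] / [2]
  Insert 5 (step 5): P = [1, 5, 8] / [6] / [7];  Q = [1, 3, 4] / [2] / [5]
  Insert 3 (step 6): P = [1, 3, 8] / [5] / [6] / [7];  Q = [1, 3, 4] / [2] / [5] / [6]
  Insert 4 (step 7): P = [1, 3, 4] / [5, 8] / [6] / [7];  Q = [1, 3, 4] / [2, 7] / [5] / [6]
  Insert 9 (step 8): P = [1, 3, 4, 9] / [5, 8] / [6] / [7];  Q = [1, 3, 4, 8] / [2, 7] / [5] / [6]
  Insert 2 (step 9): P = [1, 2, 4, 9] / [3, 8] / [5] / [6] / [7];  Q = [1, 3, 4, 8] / [2, 7] / [5] / [6] / [9]
Final shape: (4, 2, 1, 1, 1).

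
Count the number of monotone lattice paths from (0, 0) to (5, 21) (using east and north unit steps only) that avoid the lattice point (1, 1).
Number of paths = 44528

Total paths from (0, 0) to (5, 21): C(26, 5) = 65780. Paths through (1, 1): (paths (0, 0) → (1, 1)) × (paths (1, 1) → (5, 21)) = C(2, 1) · C(24, 4) = 2 · 10626 = 21252. Avoidance count = 65780 − 21252 = 44528.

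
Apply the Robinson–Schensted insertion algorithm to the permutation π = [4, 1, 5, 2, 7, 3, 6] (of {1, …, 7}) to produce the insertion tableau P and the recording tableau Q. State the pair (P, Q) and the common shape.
P = [1, 2, 3, 6] / [4, 5, 7];  Q = [1, 3, 5, 7] / [2, 4, 6];  common shape = (4, 3)

Row-insert the values π_1, π_2, … into P one at a time, bumping the leftmost entry strictly greater than the inserted value down to the next row. The recording tableau Q records, in position (i, j), the step at which that cell was added to P.
  Insert 4 (step 1): P = [4];  Q = [1]
  Insert 1 (step 2): P = [1] / [4];  Q = [1] / [2]
  Insert 5 (step 3): P = [1, 5] / [4];  Q = [1, 3] / [2]
  Insert 2 (step 4): P = [1, 2] / [4, 5];  Q = [1, 3] / [2, 4]
  Insert 7 (step 5): P = [1, 2, 7] / [4, 5];  Q = [1, 3, 5] / [2, 4]
  Insert 3 (step 6): P = [1, 2, 3] / [4, 5, 7];  Q = [1, 3, 5] / [2, 4, 6]
  Insert 6 (step 7): P = [1, 2, 3, 6] / [4, 5, 7];  Q = [1, 3, 5, 7] / [2, 4, 6]
Final shape: (4, 3).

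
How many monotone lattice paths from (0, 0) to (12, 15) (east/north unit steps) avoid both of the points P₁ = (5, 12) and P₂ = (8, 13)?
Number of paths = 13960230

Inclusion–exclusion. Total paths: C(27, 12) = 17383860. Through P₁: C(17, 5)·C(10, 7) = 742560. Through P₂: C(21, 8)·C(6, 4) = 3052350. Since P₁ is strictly southwest of P₂, a monotone path through both must visit P₁ then P₂; paths through both = C(17, 5)·C(4, 3)·C(6, 4) = 371280. Avoid both = 17383860 − 742560 − 3052350 + 371280 = 13960230.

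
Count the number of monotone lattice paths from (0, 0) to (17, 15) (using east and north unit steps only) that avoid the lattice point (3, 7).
Number of paths = 527350320

Total paths from (0, 0) to (17, 15): C(32, 17) = 565722720. Paths through (3, 7): (paths (0, 0) → (3, 7)) × (paths (3, 7) → (17, 15)) = C(10, 3) · C(22, 14) = 120 · 319770 = 38372400. Avoidance count = 565722720 − 38372400 = 527350320.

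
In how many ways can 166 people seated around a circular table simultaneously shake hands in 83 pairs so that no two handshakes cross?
C_83 = 68854441132780194707888052034668647142985206100

These noncrossing handshakes are counted by the Catalan number C_n = (1/(n + 1)) · C(2n, n). For n = 83: C_83 = (1/84) · C(166, 83) = 5783773055153536355462596370912166360010757312400/84 = 68854441132780194707888052034668647142985206100.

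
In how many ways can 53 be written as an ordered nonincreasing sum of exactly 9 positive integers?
p(53, 9 parts) = 22380

Partitions of n into exactly k parts are in bijection with partitions of n − k into at most k parts (subtract 1 from each part). So p(53, exactly 9) = p(44, parts ≤ 9). Computing via the recurrence p(m, j) = p(m, j−1) + p(m−j, j) gives 22380.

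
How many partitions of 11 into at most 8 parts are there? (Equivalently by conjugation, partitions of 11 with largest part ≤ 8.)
p(11, parts ≤ 8) = 52

Partitions of 11 with all parts ≤ 8: 8+3, 8+2+1, 8+1+1+1, 7+4, 7+3+1, 7+2+2, 7+2+1+1, 7+1+1+1+1, 6+5, 6+4+1, 6+3+2, 6+3+1+1, 6+2+2+1, 6+2+1+1+1, 6+1+1+1+1+1, 5+5+1, 5+4+2, 5+4+1+1, 5+3+3, 5+3+2+1, 5+3+1+1+1, 5+2+2+2, 5+2+2+1+1, 5+2+1+1+1+1, 5+1+1+1+1+1+1, 4+4+3, 4+4+2+1, 4+4+1+1+1, 4+3+3+1, 4+3+2+2, … (52 total). Count = 52.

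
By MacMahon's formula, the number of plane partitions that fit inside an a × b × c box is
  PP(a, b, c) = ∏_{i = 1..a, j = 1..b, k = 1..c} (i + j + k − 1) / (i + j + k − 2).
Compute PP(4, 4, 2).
PP(4, 4, 2) = 1764

Evaluate the triple product over i = 1..4, j = 1..4, k = 1..2. The factors are (2/1) · (3/2) · (3/2) · (4/3) · (4/3) · (5/4) · (5/4) · (6/5) · … (32 factors total). The numerators and denominators telescope so the product is an integer; carrying out the multiplication exactly gives PP(4, 4, 2) = 1764.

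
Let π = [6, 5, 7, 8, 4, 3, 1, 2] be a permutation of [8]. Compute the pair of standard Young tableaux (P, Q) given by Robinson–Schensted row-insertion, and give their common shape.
P = [1, 2, 8] / [3, 7] / [4] / [5] / [6];  Q = [1, 3, 4] / [2, 8] / [5] / [6] / [7];  common shape = (3, 2, 1, 1, 1)

Row-insert the values π_1, π_2, … into P one at a time, bumping the leftmost entry strictly greater than the inserted value down to the next row. The recording tableau Q records, in position (i, j), the step at which that cell was added to P.
  Insert 6 (step 1): P = [6];  Q = [1]
  Insert 5 (step 2): P = [5] / [6];  Q = [1] / [2]
  Insert 7 (step 3): P = [5, 7] / [6];  Q = [1, 3] / [2]
  Insert 8 (step 4): P = [5, 7, 8] / [6];  Q = [1, 3, 4] / [2]
  Insert 4 (step 5): P = [4, 7, 8] / [5] / [6];  Q = [1, 3, 4] / [2] / [5]
  Insert 3 (step 6): P = [3, 7, 8] / [4] / [5] / [6];  Q = [1, 3, 4] / [2] / [5] / [6]
  Insert 1 (step 7): P = [1, 7, 8] / [3] / [4] / [5] / [6];  Q = [1, 3, 4] / [2] / [5] / [6] / [7]
  Insert 2 (step 8): P = [1, 2, 8] / [3, 7] / [4] / [5] / [6];  Q = [1, 3, 4] / [2, 8] / [5] / [6] / [7]
Final shape: (3, 2, 1, 1, 1).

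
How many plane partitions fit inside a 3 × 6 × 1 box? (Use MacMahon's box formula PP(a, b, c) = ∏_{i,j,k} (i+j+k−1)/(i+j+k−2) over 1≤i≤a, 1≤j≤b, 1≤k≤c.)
PP(3, 6, 1) = 84

Evaluate the triple product over i = 1..3, j = 1..6, k = 1..1. The factors are (2/1) · (3/2) · (4/3) · (5/4) · (6/5) · (7/6) · (3/2) · (4/3) · … (18 factors total). The numerators and denominators telescope so the product is an integer; carrying out the multiplication exactly gives PP(3, 6, 1) = 84.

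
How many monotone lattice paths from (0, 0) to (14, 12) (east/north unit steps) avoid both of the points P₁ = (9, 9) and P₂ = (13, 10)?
Number of paths = 4232082

Inclusion–exclusion. Total paths: C(26, 14) = 9657700. Through P₁: C(18, 9)·C(8, 5) = 2722720. Through P₂: C(23, 13)·C(3, 1) = 3432198. Since P₁ is strictly southwest of P₂, a monotone path through both must visit P₁ then P₂; paths through both = C(18, 9)·C(5, 4)·C(3, 1) = 729300. Avoid both = 9657700 − 2722720 − 3432198 + 729300 = 4232082.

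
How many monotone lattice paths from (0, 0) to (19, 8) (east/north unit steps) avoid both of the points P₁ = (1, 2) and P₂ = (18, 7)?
Number of paths = 1012891

Inclusion–exclusion. Total paths: C(27, 19) = 2220075. Through P₁: C(3, 1)·C(24, 18) = 403788. Through P₂: C(25, 18)·C(2, 1) = 961400. Since P₁ is strictly southwest of P₂, a monotone path through both must visit P₁ then P₂; paths through both = C(3, 1)·C(22, 17)·C(2, 1) = 158004. Avoid both = 2220075 − 403788 − 961400 + 158004 = 1012891.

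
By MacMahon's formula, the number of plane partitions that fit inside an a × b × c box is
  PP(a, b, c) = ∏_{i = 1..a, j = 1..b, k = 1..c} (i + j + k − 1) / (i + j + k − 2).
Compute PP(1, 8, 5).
PP(1, 8, 5) = 1287

Evaluate the triple product over i = 1..1, j = 1..8, k = 1..5. The factors are (2/1) · (3/2) · (4/3) · (5/4) · (6/5) · (3/2) · (4/3) · (5/4) · … (40 factors total). The numerators and denominators telescope so the product is an integer; carrying out the multiplication exactly gives PP(1, 8, 5) = 1287.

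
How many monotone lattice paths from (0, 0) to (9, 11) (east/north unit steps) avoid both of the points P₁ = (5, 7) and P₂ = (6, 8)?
Number of paths = 84140

Inclusion–exclusion. Total paths: C(20, 9) = 167960. Through P₁: C(12, 5)·C(8, 4) = 55440. Through P₂: C(14, 6)·C(6, 3) = 60060. Since P₁ is strictly southwest of P₂, a monotone path through both must visit P₁ then P₂; paths through both = C(12, 5)·C(2, 1)·C(6, 3) = 31680. Avoid both = 167960 − 55440 − 60060 + 31680 = 84140.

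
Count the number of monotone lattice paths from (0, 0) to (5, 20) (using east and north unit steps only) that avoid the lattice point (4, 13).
Number of paths = 34090

Total paths from (0, 0) to (5, 20): C(25, 5) = 53130. Paths through (4, 13): (paths (0, 0) → (4, 13)) × (paths (4, 13) → (5, 20)) = C(17, 4) · C(8, 1) = 2380 · 8 = 19040. Avoidance count = 53130 − 19040 = 34090.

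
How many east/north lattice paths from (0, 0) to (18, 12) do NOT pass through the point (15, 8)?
Number of paths = 69332235

Total paths from (0, 0) to (18, 12): C(30, 18) = 86493225. Paths through (15, 8): (paths (0, 0) → (15, 8)) × (paths (15, 8) → (18, 12)) = C(23, 15) · C(7, 3) = 490314 · 35 = 17160990. Avoidance count = 86493225 − 17160990 = 69332235.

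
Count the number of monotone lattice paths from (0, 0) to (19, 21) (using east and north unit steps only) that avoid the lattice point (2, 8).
Number of paths = 125893215150

Total paths from (0, 0) to (19, 21): C(40, 19) = 131282408400. Paths through (2, 8): (paths (0, 0) → (2, 8)) × (paths (2, 8) → (19, 21)) = C(10, 2) · C(30, 17) = 45 · 119759850 = 5389193250. Avoidance count = 131282408400 − 5389193250 = 125893215150.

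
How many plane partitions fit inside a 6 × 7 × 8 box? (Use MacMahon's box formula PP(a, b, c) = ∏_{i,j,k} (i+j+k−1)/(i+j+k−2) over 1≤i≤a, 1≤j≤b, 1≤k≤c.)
PP(6, 7, 8) = 19702998159210080

Evaluate the triple product over i = 1..6, j = 1..7, k = 1..8. The factors are (2/1) · (3/2) · (4/3) · (5/4) · (6/5) · (7/6) · (8/7) · (9/8) · … (336 factors total). The numerators and denominators telescope so the product is an integer; carrying out the multiplication exactly gives PP(6, 7, 8) = 19702998159210080.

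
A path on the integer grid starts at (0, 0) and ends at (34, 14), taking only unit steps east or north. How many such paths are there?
Number of paths = 482320623240

A monotone lattice path from (0, 0) to (34, 14) consists of 34 east steps and 14 north steps in some order, so it is determined by which 34 of the 48 steps are east. The count is C(48, 34) = 482320623240.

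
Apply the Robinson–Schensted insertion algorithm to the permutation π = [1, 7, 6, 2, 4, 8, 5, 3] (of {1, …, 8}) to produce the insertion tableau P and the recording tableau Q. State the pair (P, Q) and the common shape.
P = [1, 2, 3, 5] / [4, 8] / [6] / [7];  Q = [1, 2, 5, 6] / [3, 7] / [4] / [8];  common shape = (4, 2, 1, 1)

Row-insert the values π_1, π_2, … into P one at a time, bumping the leftmost entry strictly greater than the inserted value down to the next row. The recording tableau Q records, in position (i, j), the step at which that cell was added to P.
  Insert 1 (step 1): P = [1];  Q = [1]
  Insert 7 (step 2): P = [1, 7];  Q = [1, 2]
  Insert 6 (step 3): P = [1, 6] / [7];  Q = [1, 2] / [3]
  Insert 2 (step 4): P = [1, 2] / [6] / [7];  Q = [1, 2] / [3] / [4]
  Insert 4 (step 5): P = [1, 2, 4] / [6] / [7];  Q = [1, 2, 5] / [3] / [4]
  Insert 8 (step 6): P = [1, 2, 4, 8] / [6] / [7];  Q = [1, 2, 5, 6] / [3] / [4]
  Insert 5 (step 7): P = [1, 2, 4, 5] / [6, 8] / [7];  Q = [1, 2, 5, 6] / [3, 7] / [4]
  Insert 3 (step 8): P = [1, 2, 3, 5] / [4, 8] / [6] / [7];  Q = [1, 2, 5, 6] / [3, 7] / [4] / [8]
Final shape: (4, 2, 1, 1).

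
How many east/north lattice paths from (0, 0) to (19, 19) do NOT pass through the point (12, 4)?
Number of paths = 35034873720

Total paths from (0, 0) to (19, 19): C(38, 19) = 35345263800. Paths through (12, 4): (paths (0, 0) → (12, 4)) × (paths (12, 4) → (19, 19)) = C(16, 12) · C(22, 7) = 1820 · 170544 = 310390080. Avoidance count = 35345263800 − 310390080 = 35034873720.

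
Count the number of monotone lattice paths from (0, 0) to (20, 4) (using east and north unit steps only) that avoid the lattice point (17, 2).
Number of paths = 8916

Total paths from (0, 0) to (20, 4): C(24, 20) = 10626. Paths through (17, 2): (paths (0, 0) → (17, 2)) × (paths (17, 2) → (20, 4)) = C(19, 17) · C(5, 3) = 171 · 10 = 1710. Avoidance count = 10626 − 1710 = 8916.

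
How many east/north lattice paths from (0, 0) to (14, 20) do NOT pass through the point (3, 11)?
Number of paths = 1330838200

Total paths from (0, 0) to (14, 20): C(34, 14) = 1391975640. Paths through (3, 11): (paths (0, 0) → (3, 11)) × (paths (3, 11) → (14, 20)) = C(14, 3) · C(20, 11) = 364 · 167960 = 61137440. Avoidance count = 1391975640 − 61137440 = 1330838200.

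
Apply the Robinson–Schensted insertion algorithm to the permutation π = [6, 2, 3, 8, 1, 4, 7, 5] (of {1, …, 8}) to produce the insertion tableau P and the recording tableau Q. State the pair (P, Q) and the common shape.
P = [1, 3, 4, 5] / [2, 7] / [6, 8];  Q = [1, 3, 4, 7] / [2, 6] / [5, 8];  common shape = (4, 2, 2)

Row-insert the values π_1, π_2, … into P one at a time, bumping the leftmost entry strictly greater than the inserted value down to the next row. The recording tableau Q records, in position (i, j), the step at which that cell was added to P.
  Insert 6 (step 1): P = [6];  Q = [1]
  Insert 2 (step 2): P = [2] / [6];  Q = [1] / [2]
  Insert 3 (step 3): P = [2, 3] / [6];  Q = [1, 3] / [2]
  Insert 8 (step 4): P = [2, 3, 8] / [6];  Q = [1, 3, 4] / [2]
  Insert 1 (step 5): P = [1, 3, 8] / [2] / [6];  Q = [1, 3, 4] / [2] / [5]
  Insert 4 (step 6): P = [1, 3, 4] / [2, 8] / [6];  Q = [1, 3, 4] / [2, 6] / [5]
  Insert 7 (step 7): P = [1, 3, 4, 7] / [2, 8] / [6];  Q = [1, 3, 4, 7] / [2, 6] / [5]
  Insert 5 (step 8): P = [1, 3, 4, 5] / [2, 7] / [6, 8];  Q = [1, 3, 4, 7] / [2, 6] / [5, 8]
Final shape: (4, 2, 2).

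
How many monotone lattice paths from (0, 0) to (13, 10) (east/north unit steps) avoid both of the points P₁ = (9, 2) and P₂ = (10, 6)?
Number of paths = 846186

Inclusion–exclusion. Total paths: C(23, 13) = 1144066. Through P₁: C(11, 9)·C(12, 4) = 27225. Through P₂: C(16, 10)·C(7, 3) = 280280. Since P₁ is strictly southwest of P₂, a monotone path through both must visit P₁ then P₂; paths through both = C(11, 9)·C(5, 1)·C(7, 3) = 9625. Avoid both = 1144066 − 27225 − 280280 + 9625 = 846186.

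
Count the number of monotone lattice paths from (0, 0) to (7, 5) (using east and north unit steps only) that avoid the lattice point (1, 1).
Number of paths = 372

Total paths from (0, 0) to (7, 5): C(12, 7) = 792. Paths through (1, 1): (paths (0, 0) → (1, 1)) × (paths (1, 1) → (7, 5)) = C(2, 1) · C(10, 6) = 2 · 210 = 420. Avoidance count = 792 − 420 = 372.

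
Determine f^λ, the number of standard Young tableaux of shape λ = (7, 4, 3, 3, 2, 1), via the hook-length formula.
# SYT of shape (7, 4, 3, 3, 2, 1) = 203693490

Hook-length formula: f^λ = n! / Π hook(c), product over all cells c of the Young diagram. For λ = (7, 4, 3, 3, 2, 1), n = 20 boxes. Hook lengths by row (left-to-right, top-to-bottom): [12, 10, 8, 5, 3, 2, 1]; [8, 6, 4, 1]; [6, 4, 2]; [5, 3, 1]; [3, 1]; [1]. Product of hooks = 11943936000. So f^λ = 20! / 11943936000 = 2432902008176640000 / 11943936000 = 203693490.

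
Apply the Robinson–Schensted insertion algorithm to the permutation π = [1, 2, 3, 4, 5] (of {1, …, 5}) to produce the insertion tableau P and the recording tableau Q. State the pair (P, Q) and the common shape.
P = [1, 2, 3, 4, 5];  Q = [1, 2, 3, 4, 5];  common shape = (5)

Row-insert the values π_1, π_2, … into P one at a time, bumping the leftmost entry strictly greater than the inserted value down to the next row. The recording tableau Q records, in position (i, j), the step at which that cell was added to P.
  Insert 1 (step 1): P = [1];  Q = [1]
  Insert 2 (step 2): P = [1, 2];  Q = [1, 2]
  Insert 3 (step 3): P = [1, 2, 3];  Q = [1, 2, 3]
  Insert 4 (step 4): P = [1, 2, 3, 4];  Q = [1, 2, 3, 4]
  Insert 5 (step 5): P = [1, 2, 3, 4, 5];  Q = [1, 2, 3, 4, 5]
Final shape: (5).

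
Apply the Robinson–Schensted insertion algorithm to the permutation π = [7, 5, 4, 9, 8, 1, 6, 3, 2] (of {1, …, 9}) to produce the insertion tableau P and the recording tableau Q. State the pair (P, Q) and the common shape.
P = [1, 2] / [3, 6] / [4, 8] / [5, 9] / [7];  Q = [1, 4] / [2, 5] / [3, 7] / [6, 8] / [9];  common shape = (2, 2, 2, 2, 1)

Row-insert the values π_1, π_2, … into P one at a time, bumping the leftmost entry strictly greater than the inserted value down to the next row. The recording tableau Q records, in position (i, j), the step at which that cell was added to P.
  Insert 7 (step 1): P = [7];  Q = [1]
  Insert 5 (step 2): P = [5] / [7];  Q = [1] / [2]
  Insert 4 (step 3): P = [4] / [5] / [7];  Q = [1] / [2] / [3]
  Insert 9 (step 4): P = [4, 9] / [5] / [7];  Q = [1, 4] / [2] / [3]
  Insert 8 (step 5): P = [4, 8] / [5, 9] / [7];  Q = [1, 4] / [2, 5] / [3]
  Insert 1 (step 6): P = [1, 8] / [4, 9] / [5] / [7];  Q = [1, 4] / [2, 5] / [3] / [6]
  Insert 6 (step 7): P = [1, 6] / [4, 8] / [5, 9] / [7];  Q = [1, 4] / [2, 5] / [3, 7] / [6]
  Insert 3 (step 8): P = [1, 3] / [4, 6] / [5, 8] / [7, 9];  Q = [1, 4] / [2, 5] / [3, 7] / [6, 8]
  Insert 2 (step 9): P = [1, 2] / [3, 6] / [4, 8] / [5, 9] / [7];  Q = [1, 4] / [2, 5] / [3, 7] / [6, 8] / [9]
Final shape: (2, 2, 2, 2, 1).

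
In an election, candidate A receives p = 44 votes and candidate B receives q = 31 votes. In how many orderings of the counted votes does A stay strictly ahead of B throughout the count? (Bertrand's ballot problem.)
Strict-lead orderings = 196730953512334039344

Total orderings of the 75 votes with 44 for A: C(75, 44) = 1134986270263465611600. By the Bertrand ballot formula (Cycle Lemma / reflection principle), the number of orderings in which A is strictly ahead of B throughout is (p − q)/(p + q) · C(p + q, p) = (44 − 31)/(44 + 31) · 1134986270263465611600 = 196730953512334039344.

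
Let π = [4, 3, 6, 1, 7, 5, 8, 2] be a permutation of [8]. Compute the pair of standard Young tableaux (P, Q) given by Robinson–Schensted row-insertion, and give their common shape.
P = [1, 2, 7, 8] / [3, 5] / [4, 6];  Q = [1, 3, 5, 7] / [2, 6] / [4, 8];  common shape = (4, 2, 2)

Row-insert the values π_1, π_2, … into P one at a time, bumping the leftmost entry strictly greater than the inserted value down to the next row. The recording tableau Q records, in position (i, j), the step at which that cell was added to P.
  Insert 4 (step 1): P = [4];  Q = [1]
  Insert 3 (step 2): P = [3] / [4];  Q = [1] / [2]
  Insert 6 (step 3): P = [3, 6] / [4];  Q = [1, 3] / [2]
  Insert 1 (step 4): P = [1, 6] / [3] / [4];  Q = [1, 3] / [2] / [4]
  Insert 7 (step 5): P = [1, 6, 7] / [3] / [4];  Q = [1, 3, 5] / [2] / [4]
  Insert 5 (step 6): P = [1, 5, 7] / [3, 6] / [4];  Q = [1, 3, 5] / [2, 6] / [4]
  Insert 8 (step 7): P = [1, 5, 7, 8] / [3, 6] / [4];  Q = [1, 3, 5, 7] / [2, 6] / [4]
  Insert 2 (step 8): P = [1, 2, 7, 8] / [3, 5] / [4, 6];  Q = [1, 3, 5, 7] / [2, 6] / [4, 8]
Final shape: (4, 2, 2).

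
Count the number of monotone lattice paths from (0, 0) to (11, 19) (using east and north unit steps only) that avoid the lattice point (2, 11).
Number of paths = 52731120

Total paths from (0, 0) to (11, 19): C(30, 11) = 54627300. Paths through (2, 11): (paths (0, 0) → (2, 11)) × (paths (2, 11) → (11, 19)) = C(13, 2) · C(17, 9) = 78 · 24310 = 1896180. Avoidance count = 54627300 − 1896180 = 52731120.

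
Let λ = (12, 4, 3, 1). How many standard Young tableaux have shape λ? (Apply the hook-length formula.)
# SYT of shape (12, 4, 3, 1) = 4476780

Hook-length formula: f^λ = n! / Π hook(c), product over all cells c of the Young diagram. For λ = (12, 4, 3, 1), n = 20 boxes. Hook lengths by row (left-to-right, top-to-bottom): [15, 13, 12, 10, 8, 7, 6, 5, 4, 3, 2, 1]; [6, 4, 3, 1]; [4, 2, 1]; [1]. Product of hooks = 543449088000. So f^λ = 20! / 543449088000 = 2432902008176640000 / 543449088000 = 4476780.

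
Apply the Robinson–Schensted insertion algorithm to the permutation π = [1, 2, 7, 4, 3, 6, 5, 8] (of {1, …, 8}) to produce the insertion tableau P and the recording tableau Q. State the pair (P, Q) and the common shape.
P = [1, 2, 3, 5, 8] / [4, 6] / [7];  Q = [1, 2, 3, 6, 8] / [4, 7] / [5];  common shape = (5, 2, 1)

Row-insert the values π_1, π_2, … into P one at a time, bumping the leftmost entry strictly greater than the inserted value down to the next row. The recording tableau Q records, in position (i, j), the step at which that cell was added to P.
  Insert 1 (step 1): P = [1];  Q = [1]
  Insert 2 (step 2): P = [1, 2];  Q = [1, 2]
  Insert 7 (step 3): P = [1, 2, 7];  Q = [1, 2, 3]
  Insert 4 (step 4): P = [1, 2, 4] / [7];  Q = [1, 2, 3] / [4]
  Insert 3 (step 5): P = [1, 2, 3] / [4] / [7];  Q = [1, 2, 3] / [4] / [5]
  Insert 6 (step 6): P = [1, 2, 3, 6] / [4] / [7];  Q = [1, 2, 3, 6] / [4] / [5]
  Insert 5 (step 7): P = [1, 2, 3, 5] / [4, 6] / [7];  Q = [1, 2, 3, 6] / [4, 7] / [5]
  Insert 8 (step 8): P = [1, 2, 3, 5, 8] / [4, 6] / [7];  Q = [1, 2, 3, 6, 8] / [4, 7] / [5]
Final shape: (5, 2, 1).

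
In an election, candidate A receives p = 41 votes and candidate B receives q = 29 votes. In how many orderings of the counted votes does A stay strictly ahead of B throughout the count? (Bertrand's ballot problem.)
Strict-lead orderings = 6942573665829847584

Total orderings of the 70 votes with 41 for A: C(70, 41) = 40498346384007444240. By the Bertrand ballot formula (Cycle Lemma / reflection principle), the number of orderings in which A is strictly ahead of B throughout is (p − q)/(p + q) · C(p + q, p) = (41 − 29)/(41 + 29) · 40498346384007444240 = 6942573665829847584.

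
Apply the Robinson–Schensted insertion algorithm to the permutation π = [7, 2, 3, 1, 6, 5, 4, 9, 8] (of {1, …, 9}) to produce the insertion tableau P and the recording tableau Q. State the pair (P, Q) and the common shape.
P = [1, 3, 4, 8] / [2, 5, 9] / [6] / [7];  Q = [1, 3, 5, 8] / [2, 6, 9] / [4] / [7];  common shape = (4, 3, 1, 1)

Row-insert the values π_1, π_2, … into P one at a time, bumping the leftmost entry strictly greater than the inserted value down to the next row. The recording tableau Q records, in position (i, j), the step at which that cell was added to P.
  Insert 7 (step 1): P = [7];  Q = [1]
  Insert 2 (step 2): P = [2] / [7];  Q = [1] / [2]
  Insert 3 (step 3): P = [2, 3] / [7];  Q = [1, 3] / [2]
  Insert 1 (step 4): P = [1, 3] / [2] / [7];  Q = [1, 3] / [2] / [4]
  Insert 6 (step 5): P = [1, 3, 6] / [2] / [7];  Q = [1, 3, 5] / [2] / [4]
  Insert 5 (step 6): P = [1, 3, 5] / [2, 6] / [7];  Q = [1, 3, 5] / [2, 6] / [4]
  Insert 4 (step 7): P = [1, 3, 4] / [2, 5] / [6] / [7];  Q = [1, 3, 5] / [2, 6] / [4] / [7]
  Insert 9 (step 8): P = [1, 3, 4, 9] / [2, 5] / [6] / [7];  Q = [1, 3, 5, 8] / [2, 6] / [4] / [7]
  Insert 8 (step 9): P = [1, 3, 4, 8] / [2, 5, 9] / [6] / [7];  Q = [1, 3, 5, 8] / [2, 6, 9] / [4] / [7]
Final shape: (4, 3, 1, 1).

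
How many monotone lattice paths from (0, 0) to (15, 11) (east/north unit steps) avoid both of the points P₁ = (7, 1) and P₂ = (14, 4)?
Number of paths = 7359296

Inclusion–exclusion. Total paths: C(26, 15) = 7726160. Through P₁: C(8, 7)·C(18, 8) = 350064. Through P₂: C(18, 14)·C(8, 1) = 24480. Since P₁ is strictly southwest of P₂, a monotone path through both must visit P₁ then P₂; paths through both = C(8, 7)·C(10, 7)·C(8, 1) = 7680. Avoid both = 7726160 − 350064 − 24480 + 7680 = 7359296.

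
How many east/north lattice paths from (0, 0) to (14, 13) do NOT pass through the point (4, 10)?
Number of paths = 19772014

Total paths from (0, 0) to (14, 13): C(27, 14) = 20058300. Paths through (4, 10): (paths (0, 0) → (4, 10)) × (paths (4, 10) → (14, 13)) = C(14, 4) · C(13, 10) = 1001 · 286 = 286286. Avoidance count = 20058300 − 286286 = 19772014.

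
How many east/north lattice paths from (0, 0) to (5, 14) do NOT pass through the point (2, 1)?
Number of paths = 9948

Total paths from (0, 0) to (5, 14): C(19, 5) = 11628. Paths through (2, 1): (paths (0, 0) → (2, 1)) × (paths (2, 1) → (5, 14)) = C(3, 2) · C(16, 3) = 3 · 560 = 1680. Avoidance count = 11628 − 1680 = 9948.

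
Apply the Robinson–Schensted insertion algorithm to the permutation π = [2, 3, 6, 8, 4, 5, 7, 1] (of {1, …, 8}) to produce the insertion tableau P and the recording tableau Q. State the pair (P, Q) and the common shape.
P = [1, 3, 4, 5, 7] / [2, 8] / [6];  Q = [1, 2, 3, 4, 7] / [5, 6] / [8];  common shape = (5, 2, 1)

Row-insert the values π_1, π_2, … into P one at a time, bumping the leftmost entry strictly greater than the inserted value down to the next row. The recording tableau Q records, in position (i, j), the step at which that cell was added to P.
  Insert 2 (step 1): P = [2];  Q = [1]
  Insert 3 (step 2): P = [2, 3];  Q = [1, 2]
  Insert 6 (step 3): P = [2, 3, 6];  Q = [1, 2, 3]
  Insert 8 (step 4): P = [2, 3, 6, 8];  Q = [1, 2, 3, 4]
  Insert 4 (step 5): P = [2, 3, 4, 8] / [6];  Q = [1, 2, 3, 4] / [5]
  Insert 5 (step 6): P = [2, 3, 4, 5] / [6, 8];  Q = [1, 2, 3, 4] / [5, 6]
  Insert 7 (step 7): P = [2, 3, 4, 5, 7] / [6, 8];  Q = [1, 2, 3, 4, 7] / [5, 6]
  Insert 1 (step 8): P = [1, 3, 4, 5, 7] / [2, 8] / [6];  Q = [1, 2, 3, 4, 7] / [5, 6] / [8]
Final shape: (5, 2, 1).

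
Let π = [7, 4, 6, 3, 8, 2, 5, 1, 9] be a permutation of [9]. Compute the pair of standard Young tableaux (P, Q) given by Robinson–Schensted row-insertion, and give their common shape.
P = [1, 5, 8, 9] / [2, 6] / [3] / [4] / [7];  Q = [1, 3, 5, 9] / [2, 7] / [4] / [6] / [8];  common shape = (4, 2, 1, 1, 1)

Row-insert the values π_1, π_2, … into P one at a time, bumping the leftmost entry strictly greater than the inserted value down to the next row. The recording tableau Q records, in position (i, j), the step at which that cell was added to P.
  Insert 7 (step 1): P = [7];  Q = [1]
  Insert 4 (step 2): P = [4] / [7];  Q = [1] / [2]
  Insert 6 (step 3): P = [4, 6] / [7];  Q = [1, 3] / [2]
  Insert 3 (step 4): P = [3, 6] / [4] / [7];  Q = [1, 3] / [2] / [4]
  Insert 8 (step 5): P = [3, 6, 8] / [4] / [7];  Q = [1, 3, 5] / [2] / [4]
  Insert 2 (step 6): P = [2, 6, 8] / [3] / [4] / [7];  Q = [1, 3, 5] / [2] / [4] / [6]
  Insert 5 (step 7): P = [2, 5, 8] / [3, 6] / [4] / [7];  Q = [1, 3, 5] / [2, 7] / [4] / [6]
  Insert 1 (step 8): P = [1, 5, 8] / [2, 6] / [3] / [4] / [7];  Q = [1, 3, 5] / [2, 7] / [4] / [6] / [8]
  Insert 9 (step 9): P = [1, 5, 8, 9] / [2, 6] / [3] / [4] / [7];  Q = [1, 3, 5, 9] / [2, 7] / [4] / [6] / [8]
Final shape: (4, 2, 1, 1, 1).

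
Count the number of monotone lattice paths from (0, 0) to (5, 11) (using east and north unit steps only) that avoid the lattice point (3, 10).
Number of paths = 3510

Total paths from (0, 0) to (5, 11): C(16, 5) = 4368. Paths through (3, 10): (paths (0, 0) → (3, 10)) × (paths (3, 10) → (5, 11)) = C(13, 3) · C(3, 2) = 286 · 3 = 858. Avoidance count = 4368 − 858 = 3510.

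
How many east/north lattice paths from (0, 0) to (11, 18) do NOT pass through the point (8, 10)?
Number of paths = 27377220

Total paths from (0, 0) to (11, 18): C(29, 11) = 34597290. Paths through (8, 10): (paths (0, 0) → (8, 10)) × (paths (8, 10) → (11, 18)) = C(18, 8) · C(11, 3) = 43758 · 165 = 7220070. Avoidance count = 34597290 − 7220070 = 27377220.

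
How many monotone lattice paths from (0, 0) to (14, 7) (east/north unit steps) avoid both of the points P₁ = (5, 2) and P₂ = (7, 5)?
Number of paths = 53286

Inclusion–exclusion. Total paths: C(21, 14) = 116280. Through P₁: C(7, 5)·C(14, 9) = 42042. Through P₂: C(12, 7)·C(9, 7) = 28512. Since P₁ is strictly southwest of P₂, a monotone path through both must visit P₁ then P₂; paths through both = C(7, 5)·C(5, 2)·C(9, 7) = 7560. Avoid both = 116280 − 42042 − 28512 + 7560 = 53286.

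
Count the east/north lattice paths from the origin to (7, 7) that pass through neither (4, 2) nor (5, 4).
Number of paths = 1782

Inclusion–exclusion. Total paths: C(14, 7) = 3432. Through P₁: C(6, 4)·C(8, 3) = 840. Through P₂: C(9, 5)·C(5, 2) = 1260. Since P₁ is strictly southwest of P₂, a monotone path through both must visit P₁ then P₂; paths through both = C(6, 4)·C(3, 1)·C(5, 2) = 450. Avoid both = 3432 − 840 − 1260 + 450 = 1782.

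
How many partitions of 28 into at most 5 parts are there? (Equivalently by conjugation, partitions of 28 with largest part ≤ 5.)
p(28, parts ≤ 5) = 540

Use the recurrence p(n, m) = p(n, m−1) + p(n−m, m): either the largest part is < m (count p(n, m−1)) or the largest part is exactly m (remove one copy of m, count p(n−m, m)). With p(0, ·) = 1 this gives p(28, parts ≤ 5) = 540. (By conjugating Young diagrams, this also counts partitions of 28 into at most 5 parts.)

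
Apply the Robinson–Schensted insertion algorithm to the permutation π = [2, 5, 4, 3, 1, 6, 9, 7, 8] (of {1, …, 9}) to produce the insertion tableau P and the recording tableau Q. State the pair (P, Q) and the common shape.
P = [1, 3, 6, 7, 8] / [2, 9] / [4] / [5];  Q = [1, 2, 6, 7, 9] / [3, 8] / [4] / [5];  common shape = (5, 2, 1, 1)

Row-insert the values π_1, π_2, … into P one at a time, bumping the leftmost entry strictly greater than the inserted value down to the next row. The recording tableau Q records, in position (i, j), the step at which that cell was added to P.
  Insert 2 (step 1): P = [2];  Q = [1]
  Insert 5 (step 2): P = [2, 5];  Q = [1, 2]
  Insert 4 (step 3): P = [2, 4] / [5];  Q = [1, 2] / [3]
  Insert 3 (step 4): P = [2, 3] / [4] / [5];  Q = [1, 2] / [3] / [4]
  Insert 1 (step 5): P = [1, 3] / [2] / [4] / [5];  Q = [1, 2] / [3] / [4] / [5]
  Insert 6 (step 6): P = [1, 3, 6] / [2] / [4] / [5];  Q = [1, 2, 6] / [3] / [4] / [5]
  Insert 9 (step 7): P = [1, 3, 6, 9] / [2] / [4] / [5];  Q = [1, 2, 6, 7] / [3] / [4] / [5]
  Insert 7 (step 8): P = [1, 3, 6, 7] / [2, 9] / [4] / [5];  Q = [1, 2, 6, 7] / [3, 8] / [4] / [5]
  Insert 8 (step 9): P = [1, 3, 6, 7, 8] / [2, 9] / [4] / [5];  Q = [1, 2, 6, 7, 9] / [3, 8] / [4] / [5]
Final shape: (5, 2, 1, 1).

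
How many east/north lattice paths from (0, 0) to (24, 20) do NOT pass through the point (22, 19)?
Number of paths = 1027051339470

Total paths from (0, 0) to (24, 20): C(44, 24) = 1761039350070. Paths through (22, 19): (paths (0, 0) → (22, 19)) × (paths (22, 19) → (24, 20)) = C(41, 22) · C(3, 2) = 244662670200 · 3 = 733988010600. Avoidance count = 1761039350070 − 733988010600 = 1027051339470.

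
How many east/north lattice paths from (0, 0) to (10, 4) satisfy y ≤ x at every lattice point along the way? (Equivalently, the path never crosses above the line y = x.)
Number of paths = 637

By the reflection principle (André's argument), the number of monotone paths to (10, 4) with n ≤ m that never go above y = x is C(14, 10) − C(14, 11) = 1001 − 364 = 637.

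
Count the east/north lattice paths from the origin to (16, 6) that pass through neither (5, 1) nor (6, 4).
Number of paths = 36129

Inclusion–exclusion. Total paths: C(22, 16) = 74613. Through P₁: C(6, 5)·C(16, 11) = 26208. Through P₂: C(10, 6)·C(12, 10) = 13860. Since P₁ is strictly southwest of P₂, a monotone path through both must visit P₁ then P₂; paths through both = C(6, 5)·C(4, 1)·C(12, 10) = 1584. Avoid both = 74613 − 26208 − 13860 + 1584 = 36129.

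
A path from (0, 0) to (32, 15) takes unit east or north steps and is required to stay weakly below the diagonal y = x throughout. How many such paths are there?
Number of paths = 409972529754

By the reflection principle (André's argument), the number of monotone paths to (32, 15) with n ≤ m that never go above y = x is C(47, 32) − C(47, 33) = 751616304549 − 341643774795 = 409972529754.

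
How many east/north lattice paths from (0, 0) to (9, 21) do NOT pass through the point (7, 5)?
Number of paths = 14185974

Total paths from (0, 0) to (9, 21): C(30, 9) = 14307150. Paths through (7, 5): (paths (0, 0) → (7, 5)) × (paths (7, 5) → (9, 21)) = C(12, 7) · C(18, 2) = 792 · 153 = 121176. Avoidance count = 14307150 − 121176 = 14185974.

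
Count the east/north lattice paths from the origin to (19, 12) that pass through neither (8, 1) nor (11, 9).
Number of paths = 107303262

Inclusion–exclusion. Total paths: C(31, 19) = 141120525. Through P₁: C(9, 8)·C(22, 11) = 6348888. Through P₂: C(20, 11)·C(11, 8) = 27713400. Since P₁ is strictly southwest of P₂, a monotone path through both must visit P₁ then P₂; paths through both = C(9, 8)·C(11, 3)·C(11, 8) = 245025. Avoid both = 141120525 − 6348888 − 27713400 + 245025 = 107303262.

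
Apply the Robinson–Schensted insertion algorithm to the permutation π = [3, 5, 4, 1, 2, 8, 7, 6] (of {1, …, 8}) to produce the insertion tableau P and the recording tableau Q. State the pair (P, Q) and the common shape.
P = [1, 2, 6] / [3, 4, 7] / [5, 8];  Q = [1, 2, 6] / [3, 5, 7] / [4, 8];  common shape = (3, 3, 2)

Row-insert the values π_1, π_2, … into P one at a time, bumping the leftmost entry strictly greater than the inserted value down to the next row. The recording tableau Q records, in position (i, j), the step at which that cell was added to P.
  Insert 3 (step 1): P = [3];  Q = [1]
  Insert 5 (step 2): P = [3, 5];  Q = [1, 2]
  Insert 4 (step 3): P = [3, 4] / [5];  Q = [1, 2] / [3]
  Insert 1 (step 4): P = [1, 4] / [3] / [5];  Q = [1, 2] / [3] / [4]
  Insert 2 (step 5): P = [1, 2] / [3, 4] / [5];  Q = [1, 2] / [3, 5] / [4]
  Insert 8 (step 6): P = [1, 2, 8] / [3, 4] / [5];  Q = [1, 2, 6] / [3, 5] / [4]
  Insert 7 (step 7): P = [1, 2, 7] / [3, 4, 8] / [5];  Q = [1, 2, 6] / [3, 5, 7] / [4]
  Insert 6 (step 8): P = [1, 2, 6] / [3, 4, 7] / [5, 8];  Q = [1, 2, 6] / [3, 5, 7] / [4, 8]
Final shape: (3, 3, 2).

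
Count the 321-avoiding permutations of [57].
C_57 = 26700952856774851904245220912664

These 321-avoiding permutations are counted by the Catalan number C_n = (1/(n + 1)) · C(2n, n). For n = 57: C_57 = (1/58) · C(114, 57) = 1548655265692941410446222812934512/58 = 26700952856774851904245220912664.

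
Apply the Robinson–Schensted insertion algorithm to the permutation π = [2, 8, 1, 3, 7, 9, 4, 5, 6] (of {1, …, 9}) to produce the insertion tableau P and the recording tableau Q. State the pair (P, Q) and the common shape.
P = [1, 3, 4, 5, 6] / [2, 7, 9] / [8];  Q = [1, 2, 5, 6, 9] / [3, 4, 8] / [7];  common shape = (5, 3, 1)

Row-insert the values π_1, π_2, … into P one at a time, bumping the leftmost entry strictly greater than the inserted value down to the next row. The recording tableau Q records, in position (i, j), the step at which that cell was added to P.
  Insert 2 (step 1): P = [2];  Q = [1]
  Insert 8 (step 2): P = [2, 8];  Q = [1, 2]
  Insert 1 (step 3): P = [1, 8] / [2];  Q = [1, 2] / [3]
  Insert 3 (step 4): P = [1, 3] / [2, 8];  Q = [1, 2] / [3, 4]
  Insert 7 (step 5): P = [1, 3, 7] / [2, 8];  Q = [1, 2, 5] / [3, 4]
  Insert 9 (step 6): P = [1, 3, 7, 9] / [2, 8];  Q = [1, 2, 5, 6] / [3, 4]
  Insert 4 (step 7): P = [1, 3, 4, 9] / [2, 7] / [8];  Q = [1, 2, 5, 6] / [3, 4] / [7]
  Insert 5 (step 8): P = [1, 3, 4, 5] / [2, 7, 9] / [8];  Q = [1, 2, 5, 6] / [3, 4, 8] / [7]
  Insert 6 (step 9): P = [1, 3, 4, 5, 6] / [2, 7, 9] / [8];  Q = [1, 2, 5, 6, 9] / [3, 4, 8] / [7]
Final shape: (5, 3, 1).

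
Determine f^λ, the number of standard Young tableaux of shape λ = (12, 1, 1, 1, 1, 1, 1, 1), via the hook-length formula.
# SYT of shape (12, 1, 1, 1, 1, 1, 1, 1) = 31824

Hook-length formula: f^λ = n! / Π hook(c), product over all cells c of the Young diagram. For λ = (12, 1, 1, 1, 1, 1, 1, 1), n = 19 boxes. Hook lengths by row (left-to-right, top-to-bottom): [19, 11, 10, 9, 8, 7, 6, 5, 4, 3, 2, 1]; [7]; [6]; [5]; [4]; [3]; [2]; [1]. Product of hooks = 3822432768000. So f^λ = 19! / 3822432768000 = 121645100408832000 / 3822432768000 = 31824.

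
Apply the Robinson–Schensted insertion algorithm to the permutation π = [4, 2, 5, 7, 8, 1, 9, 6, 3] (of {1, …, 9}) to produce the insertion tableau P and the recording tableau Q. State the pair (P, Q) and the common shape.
P = [1, 3, 6, 8, 9] / [2, 5] / [4, 7];  Q = [1, 3, 4, 5, 7] / [2, 8] / [6, 9];  common shape = (5, 2, 2)

Row-insert the values π_1, π_2, … into P one at a time, bumping the leftmost entry strictly greater than the inserted value down to the next row. The recording tableau Q records, in position (i, j), the step at which that cell was added to P.
  Insert 4 (step 1): P = [4];  Q = [1]
  Insert 2 (step 2): P = [2] / [4];  Q = [1] / [2]
  Insert 5 (step 3): P = [2, 5] / [4];  Q = [1, 3] / [2]
  Insert 7 (step 4): P = [2, 5, 7] / [4];  Q = [1, 3, 4] / [2]
  Insert 8 (step 5): P = [2, 5, 7, 8] / [4];  Q = [1, 3, 4, 5] / [2]
  Insert 1 (step 6): P = [1, 5, 7, 8] / [2] / [4];  Q = [1, 3, 4, 5] / [2] / [6]
  Insert 9 (step 7): P = [1, 5, 7, 8, 9] / [2] / [4];  Q = [1, 3, 4, 5, 7] / [2] / [6]
  Insert 6 (step 8): P = [1, 5, 6, 8, 9] / [2, 7] / [4];  Q = [1, 3, 4, 5, 7] / [2, 8] / [6]
  Insert 3 (step 9): P = [1, 3, 6, 8, 9] / [2, 5] / [4, 7];  Q = [1, 3, 4, 5, 7] / [2, 8] / [6, 9]
Final shape: (5, 2, 2).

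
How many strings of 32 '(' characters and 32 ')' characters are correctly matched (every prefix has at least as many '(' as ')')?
C_32 = 55534064877048198

These balanced parentheses are counted by the Catalan number C_n = (1/(n + 1)) · C(2n, n). For n = 32: C_32 = (1/33) · C(64, 32) = 1832624140942590534/33 = 55534064877048198.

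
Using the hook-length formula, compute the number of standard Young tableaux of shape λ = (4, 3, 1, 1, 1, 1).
# SYT of shape (4, 3, 1, 1, 1, 1) = 1100

Hook-length formula: f^λ = n! / Π hook(c), product over all cells c of the Young diagram. For λ = (4, 3, 1, 1, 1, 1), n = 11 boxes. Hook lengths by row (left-to-right, top-to-bottom): [9, 4, 3, 1]; [7, 2, 1]; [4]; [3]; [2]; [1]. Product of hooks = 36288. So f^λ = 11! / 36288 = 39916800 / 36288 = 1100.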